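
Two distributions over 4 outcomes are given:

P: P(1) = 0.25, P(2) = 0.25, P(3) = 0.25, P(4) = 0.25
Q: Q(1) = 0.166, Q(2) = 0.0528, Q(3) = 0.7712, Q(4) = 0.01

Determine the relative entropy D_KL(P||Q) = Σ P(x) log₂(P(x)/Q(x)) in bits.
1.4632 bits

D_KL(P||Q) = Σ P(x) log₂(P(x)/Q(x))

Computing term by term:
  P(1)·log₂(P(1)/Q(1)) = 0.25·log₂(0.25/0.166) = 0.14769
  P(2)·log₂(P(2)/Q(2)) = 0.25·log₂(0.25/0.0528) = 0.56083
  P(3)·log₂(P(3)/Q(3)) = 0.25·log₂(0.25/0.7712) = -0.40629
  P(4)·log₂(P(4)/Q(4)) = 0.25·log₂(0.25/0.01) = 1.16096

D_KL(P||Q) = 0.14769 + 0.56083 - 0.40629 + 1.16096 = 1.46319 ≈ 1.4632 bits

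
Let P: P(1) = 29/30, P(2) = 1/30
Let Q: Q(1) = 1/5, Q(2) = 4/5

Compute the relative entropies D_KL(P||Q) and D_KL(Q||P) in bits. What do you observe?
D_KL(P||Q) = 2.0444 bits, D_KL(Q||P) = 3.2134 bits. The two directions give different values (D_KL(Q||P) exceeds D_KL(P||Q) by 1.1690 bits): KL divergence is asymmetric.

D_KL(P||Q) = Σ P(x) log₂(P(x)/Q(x))

Computing term by term:
  P(1)·log₂(P(1)/Q(1)) = (29/30)·log₂((29/30)/(1/5)) = 2.19725
  P(2)·log₂(P(2)/Q(2)) = (1/30)·log₂((1/30)/(4/5)) = -0.15283

D_KL(P||Q) = 2.19725 - 0.15283 = 2.04442 ≈ 2.0444 bits

D_KL(Q||P) = Σ Q(x) log₂(Q(x)/P(x))

Computing term by term:
  Q(1)·log₂(Q(1)/P(1)) = (1/5)·log₂((1/5)/(29/30)) = -0.45460
  Q(2)·log₂(Q(2)/P(2)) = (4/5)·log₂((4/5)/(1/30)) = 3.66797

D_KL(Q||P) = -0.45460 + 3.66797 = 3.21337 ≈ 3.2134 bits

These are NOT equal (difference: 1.1690 bits). KL divergence is asymmetric: D_KL(P||Q) ≠ D_KL(Q||P) in general.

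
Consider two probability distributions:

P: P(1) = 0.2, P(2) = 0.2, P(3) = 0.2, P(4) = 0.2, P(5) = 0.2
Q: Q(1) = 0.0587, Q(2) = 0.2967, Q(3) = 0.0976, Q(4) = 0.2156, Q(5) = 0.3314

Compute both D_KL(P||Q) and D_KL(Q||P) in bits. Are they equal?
D_KL(P||Q) = 0.2795 bits, D_KL(Q||P) = 0.2288 bits. No, they are not equal.

D_KL(P||Q) = Σ P(x) log₂(P(x)/Q(x))

Computing term by term:
  P(1)·log₂(P(1)/Q(1)) = 0.2·log₂(0.2/0.0587) = 0.35371
  P(2)·log₂(P(2)/Q(2)) = 0.2·log₂(0.2/0.2967) = -0.11380
  P(3)·log₂(P(3)/Q(3)) = 0.2·log₂(0.2/0.0976) = 0.20701
  P(4)·log₂(P(4)/Q(4)) = 0.2·log₂(0.2/0.2156) = -0.02167
  P(5)·log₂(P(5)/Q(5)) = 0.2·log₂(0.2/0.3314) = -0.14571

D_KL(P||Q) = 0.35371 - 0.11380 + 0.20701 - 0.02167 - 0.14571 = 0.27954 ≈ 0.2795 bits

D_KL(Q||P) = Σ Q(x) log₂(Q(x)/P(x))

Computing term by term:
  Q(1)·log₂(Q(1)/P(1)) = 0.0587·log₂(0.0587/0.2) = -0.10381
  Q(2)·log₂(Q(2)/P(2)) = 0.2967·log₂(0.2967/0.2) = 0.16882
  Q(3)·log₂(Q(3)/P(3)) = 0.0976·log₂(0.0976/0.2) = -0.10102
  Q(4)·log₂(Q(4)/P(4)) = 0.2156·log₂(0.2156/0.2) = 0.02336
  Q(5)·log₂(Q(5)/P(5)) = 0.3314·log₂(0.3314/0.2) = 0.24145

D_KL(Q||P) = -0.10381 + 0.16882 - 0.10102 + 0.02336 + 0.24145 = 0.22880 ≈ 0.2288 bits

These are NOT equal (difference: 0.0507 bits). KL divergence is asymmetric: D_KL(P||Q) ≠ D_KL(Q||P) in general.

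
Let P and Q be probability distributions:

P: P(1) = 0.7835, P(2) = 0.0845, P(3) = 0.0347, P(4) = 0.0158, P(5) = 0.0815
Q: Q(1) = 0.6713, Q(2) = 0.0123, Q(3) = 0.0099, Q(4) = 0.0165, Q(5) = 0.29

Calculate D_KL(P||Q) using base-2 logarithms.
0.3222 bits

D_KL(P||Q) = Σ P(x) log₂(P(x)/Q(x))

Computing term by term:
  P(1)·log₂(P(1)/Q(1)) = 0.7835·log₂(0.7835/0.6713) = 0.17470
  P(2)·log₂(P(2)/Q(2)) = 0.0845·log₂(0.0845/0.0123) = 0.23493
  P(3)·log₂(P(3)/Q(3)) = 0.0347·log₂(0.0347/0.0099) = 0.06279
  P(4)·log₂(P(4)/Q(4)) = 0.0158·log₂(0.0158/0.0165) = -0.00099
  P(5)·log₂(P(5)/Q(5)) = 0.0815·log₂(0.0815/0.29) = -0.14924

D_KL(P||Q) = 0.17470 + 0.23493 + 0.06279 - 0.00099 - 0.14924 = 0.32219 ≈ 0.3222 bits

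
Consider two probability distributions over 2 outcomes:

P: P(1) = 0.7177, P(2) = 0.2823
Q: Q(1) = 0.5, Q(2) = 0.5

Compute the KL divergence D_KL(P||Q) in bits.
0.1414 bits

D_KL(P||Q) = Σ P(x) log₂(P(x)/Q(x))

Computing term by term:
  P(1)·log₂(P(1)/Q(1)) = 0.7177·log₂(0.7177/0.5) = 0.37425
  P(2)·log₂(P(2)/Q(2)) = 0.2823·log₂(0.2823/0.5) = -0.23281

D_KL(P||Q) = 0.37425 - 0.23281 = 0.14144 ≈ 0.1414 bits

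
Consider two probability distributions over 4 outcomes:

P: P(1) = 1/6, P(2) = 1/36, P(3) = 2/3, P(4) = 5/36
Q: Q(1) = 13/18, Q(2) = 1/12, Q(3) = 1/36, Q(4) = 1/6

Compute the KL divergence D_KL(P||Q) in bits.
2.6235 bits

D_KL(P||Q) = Σ P(x) log₂(P(x)/Q(x))

Computing term by term:
  P(1)·log₂(P(1)/Q(1)) = (1/6)·log₂((1/6)/(13/18)) = -0.35258
  P(2)·log₂(P(2)/Q(2)) = (1/36)·log₂((1/36)/(1/12)) = -0.04403
  P(3)·log₂(P(3)/Q(3)) = (2/3)·log₂((2/3)/(1/36)) = 3.05664
  P(4)·log₂(P(4)/Q(4)) = (5/36)·log₂((5/36)/(1/6)) = -0.03653

D_KL(P||Q) = -0.35258 - 0.04403 + 3.05664 - 0.03653 = 2.62350 ≈ 2.6235 bits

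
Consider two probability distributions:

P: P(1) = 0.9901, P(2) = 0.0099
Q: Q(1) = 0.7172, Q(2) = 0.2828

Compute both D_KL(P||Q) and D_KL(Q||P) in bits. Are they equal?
D_KL(P||Q) = 0.4127 bits, D_KL(Q||P) = 1.0340 bits. No, they are not equal.

D_KL(P||Q) = Σ P(x) log₂(P(x)/Q(x))

Computing term by term:
  P(1)·log₂(P(1)/Q(1)) = 0.9901·log₂(0.9901/0.7172) = 0.46059
  P(2)·log₂(P(2)/Q(2)) = 0.0099·log₂(0.0099/0.2828) = -0.04788

D_KL(P||Q) = 0.46059 - 0.04788 = 0.41271 ≈ 0.4127 bits

D_KL(Q||P) = Σ Q(x) log₂(Q(x)/P(x))

Computing term by term:
  Q(1)·log₂(Q(1)/P(1)) = 0.7172·log₂(0.7172/0.9901) = -0.33364
  Q(2)·log₂(Q(2)/P(2)) = 0.2828·log₂(0.2828/0.0099) = 1.36768

D_KL(Q||P) = -0.33364 + 1.36768 = 1.03404 ≈ 1.0340 bits

These are NOT equal (difference: 0.6213 bits). KL divergence is asymmetric: D_KL(P||Q) ≠ D_KL(Q||P) in general.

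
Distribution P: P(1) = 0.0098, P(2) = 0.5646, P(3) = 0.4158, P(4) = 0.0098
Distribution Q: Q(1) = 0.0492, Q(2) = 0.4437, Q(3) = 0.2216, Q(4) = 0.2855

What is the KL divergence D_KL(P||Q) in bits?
0.5033 bits

D_KL(P||Q) = Σ P(x) log₂(P(x)/Q(x))

Computing term by term:
  P(1)·log₂(P(1)/Q(1)) = 0.0098·log₂(0.0098/0.0492) = -0.02281
  P(2)·log₂(P(2)/Q(2)) = 0.5646·log₂(0.5646/0.4437) = 0.19628
  P(3)·log₂(P(3)/Q(3)) = 0.4158·log₂(0.4158/0.2216) = 0.37752
  P(4)·log₂(P(4)/Q(4)) = 0.0098·log₂(0.0098/0.2855) = -0.04767

D_KL(P||Q) = -0.02281 + 0.19628 + 0.37752 - 0.04767 = 0.50332 ≈ 0.5033 bits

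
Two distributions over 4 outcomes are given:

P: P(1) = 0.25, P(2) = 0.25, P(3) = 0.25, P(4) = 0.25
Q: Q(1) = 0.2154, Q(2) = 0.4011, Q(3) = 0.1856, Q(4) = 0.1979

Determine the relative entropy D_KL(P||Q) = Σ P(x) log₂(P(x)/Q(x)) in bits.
0.0749 bits

D_KL(P||Q) = Σ P(x) log₂(P(x)/Q(x))

Computing term by term:
  P(1)·log₂(P(1)/Q(1)) = 0.25·log₂(0.25/0.2154) = 0.05373
  P(2)·log₂(P(2)/Q(2)) = 0.25·log₂(0.25/0.4011) = -0.17051
  P(3)·log₂(P(3)/Q(3)) = 0.25·log₂(0.25/0.1856) = 0.10743
  P(4)·log₂(P(4)/Q(4)) = 0.25·log₂(0.25/0.1979) = 0.08429

D_KL(P||Q) = 0.05373 - 0.17051 + 0.10743 + 0.08429 = 0.07494 ≈ 0.0749 bits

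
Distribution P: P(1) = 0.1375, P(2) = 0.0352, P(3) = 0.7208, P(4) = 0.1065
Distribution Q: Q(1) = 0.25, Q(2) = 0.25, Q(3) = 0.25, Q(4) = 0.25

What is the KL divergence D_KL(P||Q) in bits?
0.7519 bits

D_KL(P||Q) = Σ P(x) log₂(P(x)/Q(x))

Computing term by term:
  P(1)·log₂(P(1)/Q(1)) = 0.1375·log₂(0.1375/0.25) = -0.11859
  P(2)·log₂(P(2)/Q(2)) = 0.0352·log₂(0.0352/0.25) = -0.09956
  P(3)·log₂(P(3)/Q(3)) = 0.7208·log₂(0.7208/0.25) = 1.10115
  P(4)·log₂(P(4)/Q(4)) = 0.1065·log₂(0.1065/0.25) = -0.13111

D_KL(P||Q) = -0.11859 - 0.09956 + 1.10115 - 0.13111 = 0.75189 ≈ 0.7519 bits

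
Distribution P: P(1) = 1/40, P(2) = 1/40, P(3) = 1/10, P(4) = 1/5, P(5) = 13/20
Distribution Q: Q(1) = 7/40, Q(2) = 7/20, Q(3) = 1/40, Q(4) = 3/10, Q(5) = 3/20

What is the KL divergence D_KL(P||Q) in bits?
1.2927 bits

D_KL(P||Q) = Σ P(x) log₂(P(x)/Q(x))

Computing term by term:
  P(1)·log₂(P(1)/Q(1)) = (1/40)·log₂((1/40)/(7/40)) = -0.07018
  P(2)·log₂(P(2)/Q(2)) = (1/40)·log₂((1/40)/(7/20)) = -0.09518
  P(3)·log₂(P(3)/Q(3)) = (1/10)·log₂((1/10)/(1/40)) = 0.20000
  P(4)·log₂(P(4)/Q(4)) = (1/5)·log₂((1/5)/(3/10)) = -0.11699
  P(5)·log₂(P(5)/Q(5)) = (13/20)·log₂((13/20)/(3/20)) = 1.37506

D_KL(P||Q) = -0.07018 - 0.09518 + 0.20000 - 0.11699 + 1.37506 = 1.29271 ≈ 1.2927 bits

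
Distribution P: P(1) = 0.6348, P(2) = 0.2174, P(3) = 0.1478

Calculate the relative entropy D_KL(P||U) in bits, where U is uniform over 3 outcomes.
0.2825 bits

U(i) = 1/3 for all i

D_KL(P||U) = Σ P(x) log₂(P(x) / (1/3))
           = Σ P(x) log₂(P(x)) + log₂(3)
           = log₂(3) - H(P)

H(P) = -Σ P(x) log₂(P(x)):
  -P(1)·log₂(P(1)) = -(0.6348)·log₂(0.6348) = 0.41619
  -P(2)·log₂(P(2)) = -(0.2174)·log₂(0.2174) = 0.47862
  -P(3)·log₂(P(3)) = -(0.1478)·log₂(0.1478) = 0.40767
H(P) = 0.41619 + 0.47862 + 0.40767 = 1.30248 bits

log₂(3) = 1.58496 bits

D_KL(P||U) = 1.58496 - 1.30248 = 0.28248 ≈ 0.2825 bits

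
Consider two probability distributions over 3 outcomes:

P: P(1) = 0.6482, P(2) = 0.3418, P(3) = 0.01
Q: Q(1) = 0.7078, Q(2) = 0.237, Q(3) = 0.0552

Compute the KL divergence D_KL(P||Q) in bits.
0.0737 bits

D_KL(P||Q) = Σ P(x) log₂(P(x)/Q(x))

Computing term by term:
  P(1)·log₂(P(1)/Q(1)) = 0.6482·log₂(0.6482/0.7078) = -0.08226
  P(2)·log₂(P(2)/Q(2)) = 0.3418·log₂(0.3418/0.237) = 0.18056
  P(3)·log₂(P(3)/Q(3)) = 0.01·log₂(0.01/0.0552) = -0.02465

D_KL(P||Q) = -0.08226 + 0.18056 - 0.02465 = 0.07365 ≈ 0.0737 bits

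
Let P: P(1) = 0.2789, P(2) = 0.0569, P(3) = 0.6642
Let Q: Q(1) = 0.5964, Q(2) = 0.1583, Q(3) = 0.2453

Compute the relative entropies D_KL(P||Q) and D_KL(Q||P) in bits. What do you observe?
D_KL(P||Q) = 0.5647 bits, D_KL(Q||P) = 0.5351 bits. The two directions give different values (D_KL(P||Q) exceeds D_KL(Q||P) by 0.0296 bits): KL divergence is asymmetric.

D_KL(P||Q) = Σ P(x) log₂(P(x)/Q(x))

Computing term by term:
  P(1)·log₂(P(1)/Q(1)) = 0.2789·log₂(0.2789/0.5964) = -0.30582
  P(2)·log₂(P(2)/Q(2)) = 0.0569·log₂(0.0569/0.1583) = -0.08399
  P(3)·log₂(P(3)/Q(3)) = 0.6642·log₂(0.6642/0.2453) = 0.95450

D_KL(P||Q) = -0.30582 - 0.08399 + 0.95450 = 0.56469 ≈ 0.5647 bits

D_KL(Q||P) = Σ Q(x) log₂(Q(x)/P(x))

Computing term by term:
  Q(1)·log₂(Q(1)/P(1)) = 0.5964·log₂(0.5964/0.2789) = 0.65397
  Q(2)·log₂(Q(2)/P(2)) = 0.1583·log₂(0.1583/0.0569) = 0.23368
  Q(3)·log₂(Q(3)/P(3)) = 0.2453·log₂(0.2453/0.6642) = -0.35251

D_KL(Q||P) = 0.65397 + 0.23368 - 0.35251 = 0.53514 ≈ 0.5351 bits

These are NOT equal (difference: 0.0296 bits). KL divergence is asymmetric: D_KL(P||Q) ≠ D_KL(Q||P) in general.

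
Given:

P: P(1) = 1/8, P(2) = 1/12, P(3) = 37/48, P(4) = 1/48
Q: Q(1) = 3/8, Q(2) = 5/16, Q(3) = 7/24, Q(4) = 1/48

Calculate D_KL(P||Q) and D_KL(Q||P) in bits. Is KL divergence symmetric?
D_KL(P||Q) = 0.7238 bits, D_KL(Q||P) = 0.7813 bits. No, KL divergence is not symmetric.

D_KL(P||Q) = Σ P(x) log₂(P(x)/Q(x))

Computing term by term:
  P(1)·log₂(P(1)/Q(1)) = (1/8)·log₂((1/8)/(3/8)) = -0.19812
  P(2)·log₂(P(2)/Q(2)) = (1/12)·log₂((1/12)/(5/16)) = -0.15891
  P(3)·log₂(P(3)/Q(3)) = (37/48)·log₂((37/48)/(7/24)) = 1.08078
  P(4)·log₂(P(4)/Q(4)) = (1/48)·log₂((1/48)/(1/48)) = 0.00000

D_KL(P||Q) = -0.19812 - 0.15891 + 1.08078 + 0.00000 = 0.72375 ≈ 0.7238 bits

D_KL(Q||P) = Σ Q(x) log₂(Q(x)/P(x))

Computing term by term:
  Q(1)·log₂(Q(1)/P(1)) = (3/8)·log₂((3/8)/(1/8)) = 0.59436
  Q(2)·log₂(Q(2)/P(2)) = (5/16)·log₂((5/16)/(1/12)) = 0.59590
  Q(3)·log₂(Q(3)/P(3)) = (7/24)·log₂((7/24)/(37/48)) = -0.40895
  Q(4)·log₂(Q(4)/P(4)) = (1/48)·log₂((1/48)/(1/48)) = 0.00000

D_KL(Q||P) = 0.59436 + 0.59590 - 0.40895 + 0.00000 = 0.78131 ≈ 0.7813 bits

These are NOT equal (difference: 0.0575 bits). KL divergence is asymmetric: D_KL(P||Q) ≠ D_KL(Q||P) in general.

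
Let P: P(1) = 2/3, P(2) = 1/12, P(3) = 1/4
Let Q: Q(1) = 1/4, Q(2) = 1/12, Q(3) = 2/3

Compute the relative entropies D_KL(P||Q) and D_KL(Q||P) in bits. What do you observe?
D_KL(P||Q) = 0.5896 bits, D_KL(Q||P) = 0.5896 bits. The two directions give the same value here, because Q is a self-inverse relabeling of P; in general KL divergence is asymmetric.

D_KL(P||Q) = Σ P(x) log₂(P(x)/Q(x))

Computing term by term:
  P(1)·log₂(P(1)/Q(1)) = (2/3)·log₂((2/3)/(1/4)) = 0.94336
  P(2)·log₂(P(2)/Q(2)) = (1/12)·log₂((1/12)/(1/12)) = 0.00000
  P(3)·log₂(P(3)/Q(3)) = (1/4)·log₂((1/4)/(2/3)) = -0.35376

D_KL(P||Q) = 0.94336 + 0.00000 - 0.35376 = 0.58960 ≈ 0.5896 bits

D_KL(Q||P) = Σ Q(x) log₂(Q(x)/P(x))

Computing term by term:
  Q(1)·log₂(Q(1)/P(1)) = (1/4)·log₂((1/4)/(2/3)) = -0.35376
  Q(2)·log₂(Q(2)/P(2)) = (1/12)·log₂((1/12)/(1/12)) = 0.00000
  Q(3)·log₂(Q(3)/P(3)) = (2/3)·log₂((2/3)/(1/4)) = 0.94336

D_KL(Q||P) = -0.35376 + 0.00000 + 0.94336 = 0.58960 ≈ 0.5896 bits

These ARE equal here. Q is P with outcomes relabeled (Q(1) = P(3), Q(3) = P(1)) by a relabeling that is its own inverse, so the two sums contain exactly the same terms in a different order. This is a special case — KL divergence is not symmetric in general: D_KL(P||Q) ≠ D_KL(Q||P) for most P, Q.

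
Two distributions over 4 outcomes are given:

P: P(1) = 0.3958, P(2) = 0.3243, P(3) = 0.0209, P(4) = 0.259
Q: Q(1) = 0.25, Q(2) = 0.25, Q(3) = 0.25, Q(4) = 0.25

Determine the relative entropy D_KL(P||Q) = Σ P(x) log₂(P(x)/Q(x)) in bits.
0.3225 bits

D_KL(P||Q) = Σ P(x) log₂(P(x)/Q(x))

Computing term by term:
  P(1)·log₂(P(1)/Q(1)) = 0.3958·log₂(0.3958/0.25) = 0.26235
  P(2)·log₂(P(2)/Q(2)) = 0.3243·log₂(0.3243/0.25) = 0.12174
  P(3)·log₂(P(3)/Q(3)) = 0.0209·log₂(0.0209/0.25) = -0.07483
  P(4)·log₂(P(4)/Q(4)) = 0.259·log₂(0.259/0.25) = 0.01322

D_KL(P||Q) = 0.26235 + 0.12174 - 0.07483 + 0.01322 = 0.32248 ≈ 0.3225 bits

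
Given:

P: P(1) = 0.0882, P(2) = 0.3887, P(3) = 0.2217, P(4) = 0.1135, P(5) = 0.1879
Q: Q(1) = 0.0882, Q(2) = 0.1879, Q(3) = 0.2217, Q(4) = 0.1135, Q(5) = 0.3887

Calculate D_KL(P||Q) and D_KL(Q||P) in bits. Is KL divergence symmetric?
D_KL(P||Q) = 0.2106 bits, D_KL(Q||P) = 0.2106 bits. The two values coincide for this particular pair, but no — KL divergence is not symmetric in general.

D_KL(P||Q) = Σ P(x) log₂(P(x)/Q(x))

Computing term by term:
  P(1)·log₂(P(1)/Q(1)) = 0.0882·log₂(0.0882/0.0882) = 0.00000
  P(2)·log₂(P(2)/Q(2)) = 0.3887·log₂(0.3887/0.1879) = 0.40763
  P(3)·log₂(P(3)/Q(3)) = 0.2217·log₂(0.2217/0.2217) = 0.00000
  P(4)·log₂(P(4)/Q(4)) = 0.1135·log₂(0.1135/0.1135) = 0.00000
  P(5)·log₂(P(5)/Q(5)) = 0.1879·log₂(0.1879/0.3887) = -0.19705

D_KL(P||Q) = 0.00000 + 0.40763 + 0.00000 + 0.00000 - 0.19705 = 0.21058 ≈ 0.2106 bits

D_KL(Q||P) = Σ Q(x) log₂(Q(x)/P(x))

Computing term by term:
  Q(1)·log₂(Q(1)/P(1)) = 0.0882·log₂(0.0882/0.0882) = 0.00000
  Q(2)·log₂(Q(2)/P(2)) = 0.1879·log₂(0.1879/0.3887) = -0.19705
  Q(3)·log₂(Q(3)/P(3)) = 0.2217·log₂(0.2217/0.2217) = 0.00000
  Q(4)·log₂(Q(4)/P(4)) = 0.1135·log₂(0.1135/0.1135) = 0.00000
  Q(5)·log₂(Q(5)/P(5)) = 0.3887·log₂(0.3887/0.1879) = 0.40763

D_KL(Q||P) = 0.00000 - 0.19705 + 0.00000 + 0.00000 + 0.40763 = 0.21058 ≈ 0.2106 bits

These ARE equal here. Q is P with outcomes relabeled (Q(2) = P(5), Q(5) = P(2)) by a relabeling that is its own inverse, so the two sums contain exactly the same terms in a different order. This is a special case — KL divergence is not symmetric in general: D_KL(P||Q) ≠ D_KL(Q||P) for most P, Q.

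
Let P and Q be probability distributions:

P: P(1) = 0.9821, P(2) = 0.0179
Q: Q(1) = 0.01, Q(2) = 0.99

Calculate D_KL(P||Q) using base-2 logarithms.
6.3957 bits

D_KL(P||Q) = Σ P(x) log₂(P(x)/Q(x))

Computing term by term:
  P(1)·log₂(P(1)/Q(1)) = 0.9821·log₂(0.9821/0.01) = 6.49934
  P(2)·log₂(P(2)/Q(2)) = 0.0179·log₂(0.0179/0.99) = -0.10363

D_KL(P||Q) = 6.49934 - 0.10363 = 6.39571 ≈ 6.3957 bits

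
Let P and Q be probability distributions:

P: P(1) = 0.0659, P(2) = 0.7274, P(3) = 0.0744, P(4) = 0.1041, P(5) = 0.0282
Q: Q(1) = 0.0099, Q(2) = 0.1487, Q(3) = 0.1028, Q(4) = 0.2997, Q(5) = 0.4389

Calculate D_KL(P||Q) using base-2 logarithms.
1.5410 bits

D_KL(P||Q) = Σ P(x) log₂(P(x)/Q(x))

Computing term by term:
  P(1)·log₂(P(1)/Q(1)) = 0.0659·log₂(0.0659/0.0099) = 0.18022
  P(2)·log₂(P(2)/Q(2)) = 0.7274·log₂(0.7274/0.1487) = 1.66600
  P(3)·log₂(P(3)/Q(3)) = 0.0744·log₂(0.0744/0.1028) = -0.03471
  P(4)·log₂(P(4)/Q(4)) = 0.1041·log₂(0.1041/0.2997) = -0.15881
  P(5)·log₂(P(5)/Q(5)) = 0.0282·log₂(0.0282/0.4389) = -0.11168

D_KL(P||Q) = 0.18022 + 1.66600 - 0.03471 - 0.15881 - 0.11168 = 1.54102 ≈ 1.5410 bits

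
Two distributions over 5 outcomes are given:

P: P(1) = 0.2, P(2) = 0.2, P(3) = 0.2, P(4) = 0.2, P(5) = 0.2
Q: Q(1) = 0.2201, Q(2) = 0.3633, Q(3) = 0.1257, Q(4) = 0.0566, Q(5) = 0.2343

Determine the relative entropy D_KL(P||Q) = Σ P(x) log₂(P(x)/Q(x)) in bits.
0.2527 bits

D_KL(P||Q) = Σ P(x) log₂(P(x)/Q(x))

Computing term by term:
  P(1)·log₂(P(1)/Q(1)) = 0.2·log₂(0.2/0.2201) = -0.02763
  P(2)·log₂(P(2)/Q(2)) = 0.2·log₂(0.2/0.3633) = -0.17223
  P(3)·log₂(P(3)/Q(3)) = 0.2·log₂(0.2/0.1257) = 0.13400
  P(4)·log₂(P(4)/Q(4)) = 0.2·log₂(0.2/0.0566) = 0.36423
  P(5)·log₂(P(5)/Q(5)) = 0.2·log₂(0.2/0.2343) = -0.04567

D_KL(P||Q) = -0.02763 - 0.17223 + 0.13400 + 0.36423 - 0.04567 = 0.25270 ≈ 0.2527 bits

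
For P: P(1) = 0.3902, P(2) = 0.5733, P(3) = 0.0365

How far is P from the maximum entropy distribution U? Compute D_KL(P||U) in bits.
0.4207 bits

U(i) = 1/3 for all i

D_KL(P||U) = Σ P(x) log₂(P(x) / (1/3))
           = Σ P(x) log₂(P(x)) + log₂(3)
           = log₂(3) - H(P)

H(P) = -Σ P(x) log₂(P(x)):
  -P(1)·log₂(P(1)) = -(0.3902)·log₂(0.3902) = 0.52978
  -P(2)·log₂(P(2)) = -(0.5733)·log₂(0.5733) = 0.46015
  -P(3)·log₂(P(3)) = -(0.0365)·log₂(0.0365) = 0.17432
H(P) = 0.52978 + 0.46015 + 0.17432 = 1.16425 bits

log₂(3) = 1.58496 bits

D_KL(P||U) = 1.58496 - 1.16425 = 0.42071 ≈ 0.4207 bits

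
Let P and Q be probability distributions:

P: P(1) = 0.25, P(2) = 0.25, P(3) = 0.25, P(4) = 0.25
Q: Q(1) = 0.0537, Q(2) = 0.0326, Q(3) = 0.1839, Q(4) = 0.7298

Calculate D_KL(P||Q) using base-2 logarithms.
1.0138 bits

D_KL(P||Q) = Σ P(x) log₂(P(x)/Q(x))

Computing term by term:
  P(1)·log₂(P(1)/Q(1)) = 0.25·log₂(0.25/0.0537) = 0.55473
  P(2)·log₂(P(2)/Q(2)) = 0.25·log₂(0.25/0.0326) = 0.73475
  P(3)·log₂(P(3)/Q(3)) = 0.25·log₂(0.25/0.1839) = 0.11075
  P(4)·log₂(P(4)/Q(4)) = 0.25·log₂(0.25/0.7298) = -0.38639

D_KL(P||Q) = 0.55473 + 0.73475 + 0.11075 - 0.38639 = 1.01384 ≈ 1.0138 bits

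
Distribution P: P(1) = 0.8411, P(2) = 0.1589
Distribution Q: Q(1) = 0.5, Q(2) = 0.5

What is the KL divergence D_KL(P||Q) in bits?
0.3683 bits

D_KL(P||Q) = Σ P(x) log₂(P(x)/Q(x))

Computing term by term:
  P(1)·log₂(P(1)/Q(1)) = 0.8411·log₂(0.8411/0.5) = 0.63112
  P(2)·log₂(P(2)/Q(2)) = 0.1589·log₂(0.1589/0.5) = -0.26279

D_KL(P||Q) = 0.63112 - 0.26279 = 0.36833 ≈ 0.3683 bits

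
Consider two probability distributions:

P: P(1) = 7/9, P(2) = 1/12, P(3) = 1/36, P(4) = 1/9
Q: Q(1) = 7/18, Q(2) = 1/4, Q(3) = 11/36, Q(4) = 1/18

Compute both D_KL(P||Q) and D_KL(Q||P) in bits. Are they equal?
D_KL(P||Q) = 0.6607 bits, D_KL(Q||P) = 1.0088 bits. No, they are not equal.

D_KL(P||Q) = Σ P(x) log₂(P(x)/Q(x))

Computing term by term:
  P(1)·log₂(P(1)/Q(1)) = (7/9)·log₂((7/9)/(7/18)) = 0.77778
  P(2)·log₂(P(2)/Q(2)) = (1/12)·log₂((1/12)/(1/4)) = -0.13208
  P(3)·log₂(P(3)/Q(3)) = (1/36)·log₂((1/36)/(11/36)) = -0.09610
  P(4)·log₂(P(4)/Q(4)) = (1/9)·log₂((1/9)/(1/18)) = 0.11111

D_KL(P||Q) = 0.77778 - 0.13208 - 0.09610 + 0.11111 = 0.66071 ≈ 0.6607 bits

D_KL(Q||P) = Σ Q(x) log₂(Q(x)/P(x))

Computing term by term:
  Q(1)·log₂(Q(1)/P(1)) = (7/18)·log₂((7/18)/(7/9)) = -0.38889
  Q(2)·log₂(Q(2)/P(2)) = (1/4)·log₂((1/4)/(1/12)) = 0.39624
  Q(3)·log₂(Q(3)/P(3)) = (11/36)·log₂((11/36)/(1/36)) = 1.05705
  Q(4)·log₂(Q(4)/P(4)) = (1/18)·log₂((1/18)/(1/9)) = -0.05556

D_KL(Q||P) = -0.38889 + 0.39624 + 1.05705 - 0.05556 = 1.00884 ≈ 1.0088 bits

These are NOT equal (difference: 0.3481 bits). KL divergence is asymmetric: D_KL(P||Q) ≠ D_KL(Q||P) in general.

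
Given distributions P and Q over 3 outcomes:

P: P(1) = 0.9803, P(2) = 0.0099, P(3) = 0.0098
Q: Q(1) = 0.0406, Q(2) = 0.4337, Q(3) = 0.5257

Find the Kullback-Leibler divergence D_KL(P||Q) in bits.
4.3929 bits

D_KL(P||Q) = Σ P(x) log₂(P(x)/Q(x))

Computing term by term:
  P(1)·log₂(P(1)/Q(1)) = 0.9803·log₂(0.9803/0.0406) = 4.50318
  P(2)·log₂(P(2)/Q(2)) = 0.0099·log₂(0.0099/0.4337) = -0.05399
  P(3)·log₂(P(3)/Q(3)) = 0.0098·log₂(0.0098/0.5257) = -0.05630

D_KL(P||Q) = 4.50318 - 0.05399 - 0.05630 = 4.39289 ≈ 4.3929 bits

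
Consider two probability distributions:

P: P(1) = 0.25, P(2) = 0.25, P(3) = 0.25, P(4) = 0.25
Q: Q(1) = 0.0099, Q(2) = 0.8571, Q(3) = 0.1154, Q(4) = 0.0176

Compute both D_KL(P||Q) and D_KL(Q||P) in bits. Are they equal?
D_KL(P||Q) = 1.9561 bits, D_KL(Q||P) = 1.2813 bits. No, they are not equal.

D_KL(P||Q) = Σ P(x) log₂(P(x)/Q(x))

Computing term by term:
  P(1)·log₂(P(1)/Q(1)) = 0.25·log₂(0.25/0.0099) = 1.16459
  P(2)·log₂(P(2)/Q(2)) = 0.25·log₂(0.25/0.8571) = -0.44438
  P(3)·log₂(P(3)/Q(3)) = 0.25·log₂(0.25/0.1154) = 0.27882
  P(4)·log₂(P(4)/Q(4)) = 0.25·log₂(0.25/0.0176) = 0.95707

D_KL(P||Q) = 1.16459 - 0.44438 + 0.27882 + 0.95707 = 1.95610 ≈ 1.9561 bits

D_KL(Q||P) = Σ Q(x) log₂(Q(x)/P(x))

Computing term by term:
  Q(1)·log₂(Q(1)/P(1)) = 0.0099·log₂(0.0099/0.25) = -0.04612
  Q(2)·log₂(Q(2)/P(2)) = 0.8571·log₂(0.8571/0.25) = 1.52353
  Q(3)·log₂(Q(3)/P(3)) = 0.1154·log₂(0.1154/0.25) = -0.12870
  Q(4)·log₂(Q(4)/P(4)) = 0.0176·log₂(0.0176/0.25) = -0.06738

D_KL(Q||P) = -0.04612 + 1.52353 - 0.12870 - 0.06738 = 1.28133 ≈ 1.2813 bits

These are NOT equal (difference: 0.6748 bits). KL divergence is asymmetric: D_KL(P||Q) ≠ D_KL(Q||P) in general.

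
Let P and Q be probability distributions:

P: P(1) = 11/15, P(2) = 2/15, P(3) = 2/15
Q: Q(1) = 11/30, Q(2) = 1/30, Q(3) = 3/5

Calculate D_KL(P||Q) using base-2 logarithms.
0.7107 bits

D_KL(P||Q) = Σ P(x) log₂(P(x)/Q(x))

Computing term by term:
  P(1)·log₂(P(1)/Q(1)) = (11/15)·log₂((11/15)/(11/30)) = 0.73333
  P(2)·log₂(P(2)/Q(2)) = (2/15)·log₂((2/15)/(1/30)) = 0.26667
  P(3)·log₂(P(3)/Q(3)) = (2/15)·log₂((2/15)/(3/5)) = -0.28932

D_KL(P||Q) = 0.73333 + 0.26667 - 0.28932 = 0.71068 ≈ 0.7107 bits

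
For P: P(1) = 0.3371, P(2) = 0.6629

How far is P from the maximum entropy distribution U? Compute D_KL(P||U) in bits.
0.0780 bits

U(i) = 1/2 for all i

D_KL(P||U) = Σ P(x) log₂(P(x) / (1/2))
           = Σ P(x) log₂(P(x)) + log₂(2)
           = log₂(2) - H(P)

H(P) = -Σ P(x) log₂(P(x)):
  -P(1)·log₂(P(1)) = -(0.3371)·log₂(0.3371) = 0.52883
  -P(2)·log₂(P(2)) = -(0.6629)·log₂(0.6629) = 0.39319
H(P) = 0.52883 + 0.39319 = 0.92202 bits

log₂(2) = 1.00000 bits

D_KL(P||U) = 1.00000 - 0.92202 = 0.07798 ≈ 0.0780 bits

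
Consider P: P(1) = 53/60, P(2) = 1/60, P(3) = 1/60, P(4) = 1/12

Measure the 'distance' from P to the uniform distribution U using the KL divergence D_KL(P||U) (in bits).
1.3463 bits

U(i) = 1/4 for all i

D_KL(P||U) = Σ P(x) log₂(P(x) / (1/4))
           = Σ P(x) log₂(P(x)) + log₂(4)
           = log₂(4) - H(P)

H(P) = -Σ P(x) log₂(P(x)):
  -P(1)·log₂(P(1)) = -(53/60)·log₂(53/60) = 0.15809
  -P(2)·log₂(P(2)) = -(1/60)·log₂(1/60) = 0.09845
  -P(3)·log₂(P(3)) = -(1/60)·log₂(1/60) = 0.09845
  -P(4)·log₂(P(4)) = -(1/12)·log₂(1/12) = 0.29875
H(P) = 0.15809 + 0.09845 + 0.09845 + 0.29875 = 0.65374 bits

log₂(4) = 2.00000 bits

D_KL(P||U) = 2.00000 - 0.65374 = 1.34626 ≈ 1.3463 bits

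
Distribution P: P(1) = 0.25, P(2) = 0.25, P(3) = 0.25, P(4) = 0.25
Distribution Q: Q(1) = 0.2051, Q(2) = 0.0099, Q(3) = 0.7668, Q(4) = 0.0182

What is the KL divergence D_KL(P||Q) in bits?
1.7767 bits

D_KL(P||Q) = Σ P(x) log₂(P(x)/Q(x))

Computing term by term:
  P(1)·log₂(P(1)/Q(1)) = 0.25·log₂(0.25/0.2051) = 0.07140
  P(2)·log₂(P(2)/Q(2)) = 0.25·log₂(0.25/0.0099) = 1.16459
  P(3)·log₂(P(3)/Q(3)) = 0.25·log₂(0.25/0.7668) = -0.40423
  P(4)·log₂(P(4)/Q(4)) = 0.25·log₂(0.25/0.0182) = 0.94498

D_KL(P||Q) = 0.07140 + 1.16459 - 0.40423 + 0.94498 = 1.77674 ≈ 1.7767 bits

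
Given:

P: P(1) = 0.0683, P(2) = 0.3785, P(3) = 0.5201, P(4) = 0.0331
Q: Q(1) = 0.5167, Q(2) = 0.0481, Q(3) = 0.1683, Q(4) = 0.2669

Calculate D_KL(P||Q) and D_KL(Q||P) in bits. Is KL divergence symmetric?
D_KL(P||Q) = 1.6740 bits, D_KL(Q||P) = 1.8951 bits. No, KL divergence is not symmetric.

D_KL(P||Q) = Σ P(x) log₂(P(x)/Q(x))

Computing term by term:
  P(1)·log₂(P(1)/Q(1)) = 0.0683·log₂(0.0683/0.5167) = -0.19939
  P(2)·log₂(P(2)/Q(2)) = 0.3785·log₂(0.3785/0.0481) = 1.12649
  P(3)·log₂(P(3)/Q(3)) = 0.5201·log₂(0.5201/0.1683) = 0.84659
  P(4)·log₂(P(4)/Q(4)) = 0.0331·log₂(0.0331/0.2669) = -0.09968

D_KL(P||Q) = -0.19939 + 1.12649 + 0.84659 - 0.09968 = 1.67401 ≈ 1.6740 bits

D_KL(Q||P) = Σ Q(x) log₂(Q(x)/P(x))

Computing term by term:
  Q(1)·log₂(Q(1)/P(1)) = 0.5167·log₂(0.5167/0.0683) = 1.50844
  Q(2)·log₂(Q(2)/P(2)) = 0.0481·log₂(0.0481/0.3785) = -0.14315
  Q(3)·log₂(Q(3)/P(3)) = 0.1683·log₂(0.1683/0.5201) = -0.27395
  Q(4)·log₂(Q(4)/P(4)) = 0.2669·log₂(0.2669/0.0331) = 0.80374

D_KL(Q||P) = 1.50844 - 0.14315 - 0.27395 + 0.80374 = 1.89508 ≈ 1.8951 bits

These are NOT equal (difference: 0.2211 bits). KL divergence is asymmetric: D_KL(P||Q) ≠ D_KL(Q||P) in general.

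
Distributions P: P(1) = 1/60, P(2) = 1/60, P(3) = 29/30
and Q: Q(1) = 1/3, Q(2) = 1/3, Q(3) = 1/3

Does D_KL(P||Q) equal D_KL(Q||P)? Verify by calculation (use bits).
D_KL(P||Q) = 1.3408 bits, D_KL(Q||P) = 2.3693 bits. No — D_KL(P||Q) ≠ D_KL(Q||P) for this pair.

D_KL(P||Q) = Σ P(x) log₂(P(x)/Q(x))

Computing term by term:
  P(1)·log₂(P(1)/Q(1)) = (1/60)·log₂((1/60)/(1/3)) = -0.07203
  P(2)·log₂(P(2)/Q(2)) = (1/60)·log₂((1/60)/(1/3)) = -0.07203
  P(3)·log₂(P(3)/Q(3)) = (29/30)·log₂((29/30)/(1/3)) = 1.48485

D_KL(P||Q) = -0.07203 - 0.07203 + 1.48485 = 1.34079 ≈ 1.3408 bits

D_KL(Q||P) = Σ Q(x) log₂(Q(x)/P(x))

Computing term by term:
  Q(1)·log₂(Q(1)/P(1)) = (1/3)·log₂((1/3)/(1/60)) = 1.44064
  Q(2)·log₂(Q(2)/P(2)) = (1/3)·log₂((1/3)/(1/60)) = 1.44064
  Q(3)·log₂(Q(3)/P(3)) = (1/3)·log₂((1/3)/(29/30)) = -0.51202

D_KL(Q||P) = 1.44064 + 1.44064 - 0.51202 = 2.36926 ≈ 2.3693 bits

These are NOT equal (difference: 1.0285 bits). KL divergence is asymmetric: D_KL(P||Q) ≠ D_KL(Q||P) in general.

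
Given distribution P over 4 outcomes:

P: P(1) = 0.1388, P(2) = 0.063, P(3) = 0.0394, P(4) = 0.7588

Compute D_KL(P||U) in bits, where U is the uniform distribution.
0.8673 bits

U(i) = 1/4 for all i

D_KL(P||U) = Σ P(x) log₂(P(x) / (1/4))
           = Σ P(x) log₂(P(x)) + log₂(4)
           = log₂(4) - H(P)

H(P) = -Σ P(x) log₂(P(x)):
  -P(1)·log₂(P(1)) = -(0.1388)·log₂(0.1388) = 0.39543
  -P(2)·log₂(P(2)) = -(0.063)·log₂(0.063) = 0.25128
  -P(3)·log₂(P(3)) = -(0.0394)·log₂(0.0394) = 0.18383
  -P(4)·log₂(P(4)) = -(0.7588)·log₂(0.7588) = 0.30216
H(P) = 0.39543 + 0.25128 + 0.18383 + 0.30216 = 1.13270 bits

log₂(4) = 2.00000 bits

D_KL(P||U) = 2.00000 - 1.13270 = 0.86730 ≈ 0.8673 bits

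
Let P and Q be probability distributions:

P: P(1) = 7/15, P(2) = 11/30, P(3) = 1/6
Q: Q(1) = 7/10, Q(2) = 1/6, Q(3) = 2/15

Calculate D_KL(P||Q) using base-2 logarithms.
0.1978 bits

D_KL(P||Q) = Σ P(x) log₂(P(x)/Q(x))

Computing term by term:
  P(1)·log₂(P(1)/Q(1)) = (7/15)·log₂((7/15)/(7/10)) = -0.27298
  P(2)·log₂(P(2)/Q(2)) = (11/30)·log₂((11/30)/(1/6)) = 0.41708
  P(3)·log₂(P(3)/Q(3)) = (1/6)·log₂((1/6)/(2/15)) = 0.05365

D_KL(P||Q) = -0.27298 + 0.41708 + 0.05365 = 0.19775 ≈ 0.1978 bits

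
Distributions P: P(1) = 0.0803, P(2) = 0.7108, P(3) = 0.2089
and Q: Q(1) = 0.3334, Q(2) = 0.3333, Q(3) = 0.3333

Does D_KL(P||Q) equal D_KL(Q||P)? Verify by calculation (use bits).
D_KL(P||Q) = 0.4709 bits, D_KL(Q||P) = 0.5452 bits. No — D_KL(P||Q) ≠ D_KL(Q||P) for this pair.

D_KL(P||Q) = Σ P(x) log₂(P(x)/Q(x))

Computing term by term:
  P(1)·log₂(P(1)/Q(1)) = 0.0803·log₂(0.0803/0.3334) = -0.16492
  P(2)·log₂(P(2)/Q(2)) = 0.7108·log₂(0.7108/0.3333) = 0.77664
  P(3)·log₂(P(3)/Q(3)) = 0.2089·log₂(0.2089/0.3333) = -0.14080

D_KL(P||Q) = -0.16492 + 0.77664 - 0.14080 = 0.47092 ≈ 0.4709 bits

D_KL(Q||P) = Σ Q(x) log₂(Q(x)/P(x))

Computing term by term:
  Q(1)·log₂(Q(1)/P(1)) = 0.3334·log₂(0.3334/0.0803) = 0.68473
  Q(2)·log₂(Q(2)/P(2)) = 0.3333·log₂(0.3333/0.7108) = -0.36417
  Q(3)·log₂(Q(3)/P(3)) = 0.3333·log₂(0.3333/0.2089) = 0.22465

D_KL(Q||P) = 0.68473 - 0.36417 + 0.22465 = 0.54521 ≈ 0.5452 bits

These are NOT equal (difference: 0.0743 bits). KL divergence is asymmetric: D_KL(P||Q) ≠ D_KL(Q||P) in general.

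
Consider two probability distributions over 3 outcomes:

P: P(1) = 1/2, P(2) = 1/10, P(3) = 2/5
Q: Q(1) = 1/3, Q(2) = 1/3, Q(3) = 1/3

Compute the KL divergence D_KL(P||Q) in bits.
0.2240 bits

D_KL(P||Q) = Σ P(x) log₂(P(x)/Q(x))

Computing term by term:
  P(1)·log₂(P(1)/Q(1)) = (1/2)·log₂((1/2)/(1/3)) = 0.29248
  P(2)·log₂(P(2)/Q(2)) = (1/10)·log₂((1/10)/(1/3)) = -0.17370
  P(3)·log₂(P(3)/Q(3)) = (2/5)·log₂((2/5)/(1/3)) = 0.10521

D_KL(P||Q) = 0.29248 - 0.17370 + 0.10521 = 0.22399 ≈ 0.2240 bits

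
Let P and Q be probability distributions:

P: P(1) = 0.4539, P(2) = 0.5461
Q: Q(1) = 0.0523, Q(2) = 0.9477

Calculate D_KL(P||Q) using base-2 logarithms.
0.9807 bits

D_KL(P||Q) = Σ P(x) log₂(P(x)/Q(x))

Computing term by term:
  P(1)·log₂(P(1)/Q(1)) = 0.4539·log₂(0.4539/0.0523) = 1.41503
  P(2)·log₂(P(2)/Q(2)) = 0.5461·log₂(0.5461/0.9477) = -0.43429

D_KL(P||Q) = 1.41503 - 0.43429 = 0.98074 ≈ 0.9807 bits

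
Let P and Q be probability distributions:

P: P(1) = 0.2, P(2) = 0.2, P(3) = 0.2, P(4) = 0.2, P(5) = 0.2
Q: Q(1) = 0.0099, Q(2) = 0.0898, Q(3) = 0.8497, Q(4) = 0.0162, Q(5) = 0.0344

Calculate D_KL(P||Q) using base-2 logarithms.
1.9140 bits

D_KL(P||Q) = Σ P(x) log₂(P(x)/Q(x))

Computing term by term:
  P(1)·log₂(P(1)/Q(1)) = 0.2·log₂(0.2/0.0099) = 0.86729
  P(2)·log₂(P(2)/Q(2)) = 0.2·log₂(0.2/0.0898) = 0.23104
  P(3)·log₂(P(3)/Q(3)) = 0.2·log₂(0.2/0.8497) = -0.41739
  P(4)·log₂(P(4)/Q(4)) = 0.2·log₂(0.2/0.0162) = 0.72519
  P(5)·log₂(P(5)/Q(5)) = 0.2·log₂(0.2/0.0344) = 0.50790

D_KL(P||Q) = 0.86729 + 0.23104 - 0.41739 + 0.72519 + 0.50790 = 1.91403 ≈ 1.9140 bits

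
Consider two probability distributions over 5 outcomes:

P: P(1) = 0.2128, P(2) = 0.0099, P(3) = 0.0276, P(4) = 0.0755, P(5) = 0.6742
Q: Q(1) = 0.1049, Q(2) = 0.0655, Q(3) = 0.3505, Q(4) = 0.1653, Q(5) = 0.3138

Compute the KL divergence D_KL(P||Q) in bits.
0.7475 bits

D_KL(P||Q) = Σ P(x) log₂(P(x)/Q(x))

Computing term by term:
  P(1)·log₂(P(1)/Q(1)) = 0.2128·log₂(0.2128/0.1049) = 0.21716
  P(2)·log₂(P(2)/Q(2)) = 0.0099·log₂(0.0099/0.0655) = -0.02699
  P(3)·log₂(P(3)/Q(3)) = 0.0276·log₂(0.0276/0.3505) = -0.10120
  P(4)·log₂(P(4)/Q(4)) = 0.0755·log₂(0.0755/0.1653) = -0.08536
  P(5)·log₂(P(5)/Q(5)) = 0.6742·log₂(0.6742/0.3138) = 0.74387

D_KL(P||Q) = 0.21716 - 0.02699 - 0.10120 - 0.08536 + 0.74387 = 0.74748 ≈ 0.7475 bits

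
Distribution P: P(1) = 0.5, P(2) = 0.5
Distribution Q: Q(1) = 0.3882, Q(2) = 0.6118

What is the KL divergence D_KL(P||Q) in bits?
0.0370 bits

D_KL(P||Q) = Σ P(x) log₂(P(x)/Q(x))

Computing term by term:
  P(1)·log₂(P(1)/Q(1)) = 0.5·log₂(0.5/0.3882) = 0.18256
  P(2)·log₂(P(2)/Q(2)) = 0.5·log₂(0.5/0.6118) = -0.14557

D_KL(P||Q) = 0.18256 - 0.14557 = 0.03699 ≈ 0.0370 bits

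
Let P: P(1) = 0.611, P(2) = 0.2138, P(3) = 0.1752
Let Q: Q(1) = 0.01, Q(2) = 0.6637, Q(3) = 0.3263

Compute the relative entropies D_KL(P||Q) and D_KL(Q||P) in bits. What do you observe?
D_KL(P||Q) = 3.1185 bits, D_KL(Q||P) = 1.3181 bits. The two directions give different values (D_KL(P||Q) exceeds D_KL(Q||P) by 1.8004 bits): KL divergence is asymmetric.

D_KL(P||Q) = Σ P(x) log₂(P(x)/Q(x))

Computing term by term:
  P(1)·log₂(P(1)/Q(1)) = 0.611·log₂(0.611/0.01) = 3.62512
  P(2)·log₂(P(2)/Q(2)) = 0.2138·log₂(0.2138/0.6637) = -0.34941
  P(3)·log₂(P(3)/Q(3)) = 0.1752·log₂(0.1752/0.3263) = -0.15719

D_KL(P||Q) = 3.62512 - 0.34941 - 0.15719 = 3.11852 ≈ 3.1185 bits

D_KL(Q||P) = Σ Q(x) log₂(Q(x)/P(x))

Computing term by term:
  Q(1)·log₂(Q(1)/P(1)) = 0.01·log₂(0.01/0.611) = -0.05933
  Q(2)·log₂(Q(2)/P(2)) = 0.6637·log₂(0.6637/0.2138) = 1.08466
  Q(3)·log₂(Q(3)/P(3)) = 0.3263·log₂(0.3263/0.1752) = 0.29276

D_KL(Q||P) = -0.05933 + 1.08466 + 0.29276 = 1.31809 ≈ 1.3181 bits

These are NOT equal (difference: 1.8004 bits). KL divergence is asymmetric: D_KL(P||Q) ≠ D_KL(Q||P) in general.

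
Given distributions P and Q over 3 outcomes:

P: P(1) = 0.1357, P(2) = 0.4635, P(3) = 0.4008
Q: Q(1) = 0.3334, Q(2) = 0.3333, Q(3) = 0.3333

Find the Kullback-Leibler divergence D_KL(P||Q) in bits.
0.1512 bits

D_KL(P||Q) = Σ P(x) log₂(P(x)/Q(x))

Computing term by term:
  P(1)·log₂(P(1)/Q(1)) = 0.1357·log₂(0.1357/0.3334) = -0.17598
  P(2)·log₂(P(2)/Q(2)) = 0.4635·log₂(0.4635/0.3333) = 0.22051
  P(3)·log₂(P(3)/Q(3)) = 0.4008·log₂(0.4008/0.3333) = 0.10664

D_KL(P||Q) = -0.17598 + 0.22051 + 0.10664 = 0.15117 ≈ 0.1512 bits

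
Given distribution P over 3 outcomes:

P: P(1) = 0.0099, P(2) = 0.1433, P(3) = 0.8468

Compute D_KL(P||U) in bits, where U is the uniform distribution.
0.9142 bits

U(i) = 1/3 for all i

D_KL(P||U) = Σ P(x) log₂(P(x) / (1/3))
           = Σ P(x) log₂(P(x)) + log₂(3)
           = log₂(3) - H(P)

H(P) = -Σ P(x) log₂(P(x)):
  -P(1)·log₂(P(1)) = -(0.0099)·log₂(0.0099) = 0.06592
  -P(2)·log₂(P(2)) = -(0.1433)·log₂(0.1433) = 0.40165
  -P(3)·log₂(P(3)) = -(0.8468)·log₂(0.8468) = 0.20315
H(P) = 0.06592 + 0.40165 + 0.20315 = 0.67072 bits

log₂(3) = 1.58496 bits

D_KL(P||U) = 1.58496 - 0.67072 = 0.91424 ≈ 0.9142 bits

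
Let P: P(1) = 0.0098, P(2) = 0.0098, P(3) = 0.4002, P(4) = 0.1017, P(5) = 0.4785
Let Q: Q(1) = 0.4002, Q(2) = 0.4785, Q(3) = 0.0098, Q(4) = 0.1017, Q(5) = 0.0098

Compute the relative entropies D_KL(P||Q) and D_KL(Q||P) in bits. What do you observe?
D_KL(P||Q) = 4.7186 bits, D_KL(Q||P) = 4.7186 bits. The two directions give the same value here, because Q is a self-inverse relabeling of P; in general KL divergence is asymmetric.

D_KL(P||Q) = Σ P(x) log₂(P(x)/Q(x))

Computing term by term:
  P(1)·log₂(P(1)/Q(1)) = 0.0098·log₂(0.0098/0.4002) = -0.05245
  P(2)·log₂(P(2)/Q(2)) = 0.0098·log₂(0.0098/0.4785) = -0.05497
  P(3)·log₂(P(3)/Q(3)) = 0.4002·log₂(0.4002/0.0098) = 2.14179
  P(4)·log₂(P(4)/Q(4)) = 0.1017·log₂(0.1017/0.1017) = 0.00000
  P(5)·log₂(P(5)/Q(5)) = 0.4785·log₂(0.4785/0.0098) = 2.68419

D_KL(P||Q) = -0.05245 - 0.05497 + 2.14179 + 0.00000 + 2.68419 = 4.71856 ≈ 4.7186 bits

D_KL(Q||P) = Σ Q(x) log₂(Q(x)/P(x))

Computing term by term:
  Q(1)·log₂(Q(1)/P(1)) = 0.4002·log₂(0.4002/0.0098) = 2.14179
  Q(2)·log₂(Q(2)/P(2)) = 0.4785·log₂(0.4785/0.0098) = 2.68419
  Q(3)·log₂(Q(3)/P(3)) = 0.0098·log₂(0.0098/0.4002) = -0.05245
  Q(4)·log₂(Q(4)/P(4)) = 0.1017·log₂(0.1017/0.1017) = 0.00000
  Q(5)·log₂(Q(5)/P(5)) = 0.0098·log₂(0.0098/0.4785) = -0.05497

D_KL(Q||P) = 2.14179 + 2.68419 - 0.05245 + 0.00000 - 0.05497 = 4.71856 ≈ 4.7186 bits

These ARE equal here. Q is P with outcomes relabeled (Q(1) = P(3), Q(2) = P(5), Q(3) = P(1), Q(5) = P(2)) by a relabeling that is its own inverse, so the two sums contain exactly the same terms in a different order. This is a special case — KL divergence is not symmetric in general: D_KL(P||Q) ≠ D_KL(Q||P) for most P, Q.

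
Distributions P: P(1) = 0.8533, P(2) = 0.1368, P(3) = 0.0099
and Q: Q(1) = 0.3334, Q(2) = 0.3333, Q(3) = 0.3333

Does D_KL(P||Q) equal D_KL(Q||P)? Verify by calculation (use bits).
D_KL(P||Q) = 0.9309 bits, D_KL(Q||P) = 1.6671 bits. No — D_KL(P||Q) ≠ D_KL(Q||P) for this pair.

D_KL(P||Q) = Σ P(x) log₂(P(x)/Q(x))

Computing term by term:
  P(1)·log₂(P(1)/Q(1)) = 0.8533·log₂(0.8533/0.3334) = 1.15690
  P(2)·log₂(P(2)/Q(2)) = 0.1368·log₂(0.1368/0.3333) = -0.17575
  P(3)·log₂(P(3)/Q(3)) = 0.0099·log₂(0.0099/0.3333) = -0.05023

D_KL(P||Q) = 1.15690 - 0.17575 - 0.05023 = 0.93092 ≈ 0.9309 bits

D_KL(Q||P) = Σ Q(x) log₂(Q(x)/P(x))

Computing term by term:
  Q(1)·log₂(Q(1)/P(1)) = 0.3334·log₂(0.3334/0.8533) = -0.45202
  Q(2)·log₂(Q(2)/P(2)) = 0.3333·log₂(0.3333/0.1368) = 0.42821
  Q(3)·log₂(Q(3)/P(3)) = 0.3333·log₂(0.3333/0.0099) = 1.69091

D_KL(Q||P) = -0.45202 + 0.42821 + 1.69091 = 1.66710 ≈ 1.6671 bits

These are NOT equal (difference: 0.7362 bits). KL divergence is asymmetric: D_KL(P||Q) ≠ D_KL(Q||P) in general.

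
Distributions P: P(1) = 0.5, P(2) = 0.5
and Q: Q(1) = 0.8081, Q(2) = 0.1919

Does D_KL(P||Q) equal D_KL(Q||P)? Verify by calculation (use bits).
D_KL(P||Q) = 0.3445 bits, D_KL(Q||P) = 0.2946 bits. No — D_KL(P||Q) ≠ D_KL(Q||P) for this pair.

D_KL(P||Q) = Σ P(x) log₂(P(x)/Q(x))

Computing term by term:
  P(1)·log₂(P(1)/Q(1)) = 0.5·log₂(0.5/0.8081) = -0.34630
  P(2)·log₂(P(2)/Q(2)) = 0.5·log₂(0.5/0.1919) = 0.69079

D_KL(P||Q) = -0.34630 + 0.69079 = 0.34449 ≈ 0.3445 bits

D_KL(Q||P) = Σ Q(x) log₂(Q(x)/P(x))

Computing term by term:
  Q(1)·log₂(Q(1)/P(1)) = 0.8081·log₂(0.8081/0.5) = 0.55969
  Q(2)·log₂(Q(2)/P(2)) = 0.1919·log₂(0.1919/0.5) = -0.26512

D_KL(Q||P) = 0.55969 - 0.26512 = 0.29457 ≈ 0.2946 bits

These are NOT equal (difference: 0.0499 bits). KL divergence is asymmetric: D_KL(P||Q) ≠ D_KL(Q||P) in general.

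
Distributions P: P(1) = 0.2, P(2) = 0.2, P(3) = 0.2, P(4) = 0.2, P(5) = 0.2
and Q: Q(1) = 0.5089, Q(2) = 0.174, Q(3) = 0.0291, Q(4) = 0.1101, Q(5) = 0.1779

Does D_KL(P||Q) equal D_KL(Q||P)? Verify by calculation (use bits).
D_KL(P||Q) = 0.5329 bits, D_KL(Q||P) = 0.4449 bits. No — D_KL(P||Q) ≠ D_KL(Q||P) for this pair.

D_KL(P||Q) = Σ P(x) log₂(P(x)/Q(x))

Computing term by term:
  P(1)·log₂(P(1)/Q(1)) = 0.2·log₂(0.2/0.5089) = -0.26948
  P(2)·log₂(P(2)/Q(2)) = 0.2·log₂(0.2/0.174) = 0.04018
  P(3)·log₂(P(3)/Q(3)) = 0.2·log₂(0.2/0.0291) = 0.55618
  P(4)·log₂(P(4)/Q(4)) = 0.2·log₂(0.2/0.1101) = 0.17224
  P(5)·log₂(P(5)/Q(5)) = 0.2·log₂(0.2/0.1779) = 0.03379

D_KL(P||Q) = -0.26948 + 0.04018 + 0.55618 + 0.17224 + 0.03379 = 0.53291 ≈ 0.5329 bits

D_KL(Q||P) = Σ Q(x) log₂(Q(x)/P(x))

Computing term by term:
  Q(1)·log₂(Q(1)/P(1)) = 0.5089·log₂(0.5089/0.2) = 0.68568
  Q(2)·log₂(Q(2)/P(2)) = 0.174·log₂(0.174/0.2) = -0.03496
  Q(3)·log₂(Q(3)/P(3)) = 0.0291·log₂(0.0291/0.2) = -0.08092
  Q(4)·log₂(Q(4)/P(4)) = 0.1101·log₂(0.1101/0.2) = -0.09482
  Q(5)·log₂(Q(5)/P(5)) = 0.1779·log₂(0.1779/0.2) = -0.03005

D_KL(Q||P) = 0.68568 - 0.03496 - 0.08092 - 0.09482 - 0.03005 = 0.44493 ≈ 0.4449 bits

These are NOT equal (difference: 0.0880 bits). KL divergence is asymmetric: D_KL(P||Q) ≠ D_KL(Q||P) in general.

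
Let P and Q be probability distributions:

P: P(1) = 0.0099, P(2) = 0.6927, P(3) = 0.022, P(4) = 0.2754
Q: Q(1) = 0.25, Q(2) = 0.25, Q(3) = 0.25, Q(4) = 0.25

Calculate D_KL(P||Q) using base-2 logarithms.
0.9337 bits

D_KL(P||Q) = Σ P(x) log₂(P(x)/Q(x))

Computing term by term:
  P(1)·log₂(P(1)/Q(1)) = 0.0099·log₂(0.0099/0.25) = -0.04612
  P(2)·log₂(P(2)/Q(2)) = 0.6927·log₂(0.6927/0.25) = 1.01848
  P(3)·log₂(P(3)/Q(3)) = 0.022·log₂(0.022/0.25) = -0.07714
  P(4)·log₂(P(4)/Q(4)) = 0.2754·log₂(0.2754/0.25) = 0.03845

D_KL(P||Q) = -0.04612 + 1.01848 - 0.07714 + 0.03845 = 0.93367 ≈ 0.9337 bits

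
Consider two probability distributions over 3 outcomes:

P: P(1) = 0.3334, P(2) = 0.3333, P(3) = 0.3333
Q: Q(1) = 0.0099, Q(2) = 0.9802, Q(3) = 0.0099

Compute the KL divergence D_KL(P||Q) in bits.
2.8638 bits

D_KL(P||Q) = Σ P(x) log₂(P(x)/Q(x))

Computing term by term:
  P(1)·log₂(P(1)/Q(1)) = 0.3334·log₂(0.3334/0.0099) = 1.69157
  P(2)·log₂(P(2)/Q(2)) = 0.3333·log₂(0.3333/0.9802) = -0.51870
  P(3)·log₂(P(3)/Q(3)) = 0.3333·log₂(0.3333/0.0099) = 1.69091

D_KL(P||Q) = 1.69157 - 0.51870 + 1.69091 = 2.86378 ≈ 2.8638 bits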